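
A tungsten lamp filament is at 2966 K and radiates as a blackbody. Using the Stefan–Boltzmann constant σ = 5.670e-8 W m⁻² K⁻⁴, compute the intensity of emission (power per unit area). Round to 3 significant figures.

I ≈ 4.39×10⁶ W/m²

Stefan–Boltzmann: I = σT⁴ = 5.670×10⁻⁸ × (2966)⁴ = 4.39×10⁶ W/m².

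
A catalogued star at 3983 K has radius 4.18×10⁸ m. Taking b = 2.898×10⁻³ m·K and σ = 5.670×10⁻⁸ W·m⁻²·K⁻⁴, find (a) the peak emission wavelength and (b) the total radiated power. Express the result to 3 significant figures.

(a) λ_max = b/T = 2.898×10⁻³/3983 = 7.276×10⁻⁷ m = 728 nm.
Surface area A = 4πR² = 4π(4.18×10⁸ m)² = 2.19565×10¹⁸ m².
(b) P = σAT⁴ = 5.670×10⁻⁸×2.19565×10¹⁸×(3983)⁴ = 3.13×10²⁵ W.

λ_max ≈ 728 nm; P ≈ 3.13×10²⁵ W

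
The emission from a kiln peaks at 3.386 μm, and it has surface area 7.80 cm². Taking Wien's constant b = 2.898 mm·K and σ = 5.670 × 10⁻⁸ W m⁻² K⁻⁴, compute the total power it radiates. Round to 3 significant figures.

P ≈ 23.7 W

Wien's law: T = b/λ_max = 2.898×10⁻³/3.386×10⁻⁶ = 855.877 K.
Area A = 7.80 cm² = 7.80×10⁻⁴ m².
Then P = σAT⁴ = 5.670×10⁻⁸×7.80×10⁻⁴×(855.877)⁴ = 23.7 W.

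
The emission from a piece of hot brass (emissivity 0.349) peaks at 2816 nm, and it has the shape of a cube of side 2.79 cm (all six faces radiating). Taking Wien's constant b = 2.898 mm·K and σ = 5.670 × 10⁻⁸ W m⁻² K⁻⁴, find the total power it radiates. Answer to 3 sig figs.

P ≈ 104 W

Wien's law: T = b/λ_max = 2.898×10⁻³/2.816×10⁻⁶ = 1029.12 K.
Area A = 6s² = 6×(0.0279 m)² = 4.67046×10⁻³ m².
Then P = εσAT⁴ = 0.349×5.670×10⁻⁸×4.67046×10⁻³×(1029.12)⁴ = 104 W.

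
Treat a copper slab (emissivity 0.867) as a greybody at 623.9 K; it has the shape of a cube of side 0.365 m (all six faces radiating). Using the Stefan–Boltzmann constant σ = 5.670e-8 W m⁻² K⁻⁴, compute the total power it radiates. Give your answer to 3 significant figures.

Area A = 6s² = 6×(0.365 m)² = 0.79935 m².
P = εσAT⁴ = 0.867 × 5.670×10⁻⁸ × 0.79935 × (623.9)⁴ = 5.95×10³ W.

P ≈ 5.95×10³ W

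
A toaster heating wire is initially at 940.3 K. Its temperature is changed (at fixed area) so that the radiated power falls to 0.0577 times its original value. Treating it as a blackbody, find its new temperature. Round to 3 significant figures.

T₂ ≈ 461 K

P ∝ T⁴, so T₂/T₁ = (P₂/P₁)^(1/4) = (0.0577)^(1/4) = 0.490110.
T₂ = 940.3 × 0.490110 = 461 K.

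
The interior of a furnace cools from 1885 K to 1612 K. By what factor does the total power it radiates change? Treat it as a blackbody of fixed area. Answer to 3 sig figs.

P ∝ T⁴, so P₂/P₁ = (T₂/T₁)⁴ = (1612/1885)⁴ = (0.855172)⁴ = 0.535.

P₂/P₁ ≈ 0.535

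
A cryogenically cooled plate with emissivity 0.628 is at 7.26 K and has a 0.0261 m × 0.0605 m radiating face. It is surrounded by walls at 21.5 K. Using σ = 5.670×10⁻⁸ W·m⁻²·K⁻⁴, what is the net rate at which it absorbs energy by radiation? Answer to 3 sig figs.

Net gain ≈ 1.19×10⁻⁵ W

Area A = 0.0261 × 0.0605 = 1.57905×10⁻³ m².
Net radiated power P_net = εσA(T⁴ − T₀⁴) = 0.628×5.670×10⁻⁸×1.57905×10⁻³×(7.26⁴ − 21.5⁴).
T⁴ − T₀⁴ = 2778.09 − 2.13675×10⁵ = -2.10897×10⁵ K⁴, so P_net = -1.19×10⁻⁵ W — negative, meaning a net gain of 1.19×10⁻⁵ W.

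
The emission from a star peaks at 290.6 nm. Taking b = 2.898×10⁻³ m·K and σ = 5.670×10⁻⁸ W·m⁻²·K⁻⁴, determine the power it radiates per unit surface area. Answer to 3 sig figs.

Wien's law: T = b/λ_max = 2.898×10⁻³/2.906×10⁻⁷ = 9972.47 K.
Then I = σT⁴ = 5.670×10⁻⁸×(9972.47)⁴ = 5.61×10⁸ W/m².

I ≈ 5.61×10⁸ W/m²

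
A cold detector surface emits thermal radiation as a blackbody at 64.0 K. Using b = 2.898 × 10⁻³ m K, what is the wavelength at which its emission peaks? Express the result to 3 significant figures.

Wien's displacement law: λ_max = b/T = (2.898×10⁻³ m·K)/(64.0 K) = 4.528×10⁻⁵ m.
That is 45.3 μm, in the infrared range.

λ_max ≈ 45.3 μm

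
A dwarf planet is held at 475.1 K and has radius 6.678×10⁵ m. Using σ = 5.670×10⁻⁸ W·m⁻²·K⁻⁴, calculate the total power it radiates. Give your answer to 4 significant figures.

P ≈ 1.619×10¹⁶ W

Surface area A = 4πR² = 4π(6.678×10⁵ m)² = 5.60406×10¹² m².
P = σAT⁴ = 5.670×10⁻⁸ × 5.60406×10¹² × (475.1)⁴ = 1.619×10¹⁶ W.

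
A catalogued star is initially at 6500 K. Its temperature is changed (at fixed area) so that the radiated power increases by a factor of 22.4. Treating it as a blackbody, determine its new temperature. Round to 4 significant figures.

T₂ ≈ 1.414×10⁴ K

P ∝ T⁴, so T₂/T₁ = (P₂/P₁)^(1/4) = (22.4)^(1/4) = 2.17551.
T₂ = 6500 × 2.17551 = 1.414×10⁴ K.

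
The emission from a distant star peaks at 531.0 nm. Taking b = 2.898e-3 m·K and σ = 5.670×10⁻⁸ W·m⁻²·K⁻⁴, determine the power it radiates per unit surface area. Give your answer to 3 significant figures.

Wien's law: T = b/λ_max = 2.898×10⁻³/5.310×10⁻⁷ = 5457.63 K.
Then I = σT⁴ = 5.670×10⁻⁸×(5457.63)⁴ = 5.03×10⁷ W/m².

I ≈ 5.03×10⁷ W/m²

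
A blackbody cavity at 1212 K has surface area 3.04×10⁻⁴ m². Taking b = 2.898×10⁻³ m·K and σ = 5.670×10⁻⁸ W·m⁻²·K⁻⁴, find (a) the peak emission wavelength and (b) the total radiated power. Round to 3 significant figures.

λ_max ≈ 2.39 μm; P ≈ 37.2 W

(a) λ_max = b/T = 2.898×10⁻³/1212 = 2.391×10⁻⁶ m = 2.39 μm.
Area A = 3.04×10⁻⁴ m².
(b) P = σAT⁴ = 5.670×10⁻⁸×3.04×10⁻⁴×(1212)⁴ = 37.2 W.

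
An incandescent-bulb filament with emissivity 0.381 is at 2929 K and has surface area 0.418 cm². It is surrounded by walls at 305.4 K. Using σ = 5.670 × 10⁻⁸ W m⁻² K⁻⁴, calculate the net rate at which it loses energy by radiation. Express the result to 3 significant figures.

Area A = 0.418 cm² = 4.18×10⁻⁵ m².
Net radiated power P_net = εσA(T⁴ − T₀⁴) = 0.381×5.670×10⁻⁸×4.18×10⁻⁵×(2929⁴ − 305.4⁴).
T⁴ − T₀⁴ = 7.35999×10¹³ − 8.69914×10⁹ = 7.35912×10¹³ K⁴, so P_net = 66.5 W.

Net loss ≈ 66.5 W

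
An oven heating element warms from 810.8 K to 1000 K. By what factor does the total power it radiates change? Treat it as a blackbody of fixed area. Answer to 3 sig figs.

P ∝ T⁴, so P₂/P₁ = (T₂/T₁)⁴ = (1000/810.8)⁴ = (1.23335)⁴ = 2.31.

P₂/P₁ ≈ 2.31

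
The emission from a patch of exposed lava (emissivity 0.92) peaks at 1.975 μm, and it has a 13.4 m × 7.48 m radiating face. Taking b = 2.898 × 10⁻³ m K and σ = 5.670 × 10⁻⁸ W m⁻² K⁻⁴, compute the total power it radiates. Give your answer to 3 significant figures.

Wien's law: T = b/λ_max = 2.898×10⁻³/1.975×10⁻⁶ = 1467.34 K.
Area A = 13.4 × 7.48 = 100.232 m².
Then P = εσAT⁴ = 0.92×5.670×10⁻⁸×100.232×(1467.34)⁴ = 2.42×10⁷ W.

P ≈ 2.42×10⁷ W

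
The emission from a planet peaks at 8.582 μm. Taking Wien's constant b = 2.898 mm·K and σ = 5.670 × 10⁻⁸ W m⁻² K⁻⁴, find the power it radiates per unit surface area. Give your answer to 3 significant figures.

I ≈ 737 W/m²

Wien's law: T = b/λ_max = 2.898×10⁻³/8.582×10⁻⁶ = 337.684 K.
Then I = σT⁴ = 5.670×10⁻⁸×(337.684)⁴ = 737 W/m².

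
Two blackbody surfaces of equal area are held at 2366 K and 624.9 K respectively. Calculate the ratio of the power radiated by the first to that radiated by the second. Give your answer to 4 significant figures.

With equal areas, P₁/P₂ = (T₁/T₂)⁴ = (2366/624.9)⁴ = 205.5.

P₁/P₂ ≈ 205.5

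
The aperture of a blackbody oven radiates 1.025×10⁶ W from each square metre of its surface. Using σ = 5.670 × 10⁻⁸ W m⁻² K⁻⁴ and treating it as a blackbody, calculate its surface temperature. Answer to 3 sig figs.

T ≈ 2.06×10³ K

I = σT⁴, so T = (I/σ)^(1/4) = (1.025×10⁶/(5.670×10⁻⁸))^(1/4) = 2.06×10³ K.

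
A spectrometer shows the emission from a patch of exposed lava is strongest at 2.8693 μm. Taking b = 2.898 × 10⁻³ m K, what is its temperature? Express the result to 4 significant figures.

Wien's law gives T = b/λ_max = (2.898×10⁻³ m·K)/(2.8693×10⁻⁶ m) = 1010 K.

T ≈ 1010 K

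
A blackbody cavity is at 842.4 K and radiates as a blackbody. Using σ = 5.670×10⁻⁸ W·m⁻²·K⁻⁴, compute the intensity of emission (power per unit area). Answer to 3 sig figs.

I ≈ 2.86×10⁴ W/m²

Stefan–Boltzmann: I = σT⁴ = 5.670×10⁻⁸ × (842.4)⁴ = 2.86×10⁴ W/m².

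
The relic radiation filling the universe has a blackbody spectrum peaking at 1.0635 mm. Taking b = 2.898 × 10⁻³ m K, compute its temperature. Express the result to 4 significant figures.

T ≈ 2.725 K

Wien's law gives T = b/λ_max = (2.898×10⁻³ m·K)/(1.0635×10⁻³ m) = 2.725 K.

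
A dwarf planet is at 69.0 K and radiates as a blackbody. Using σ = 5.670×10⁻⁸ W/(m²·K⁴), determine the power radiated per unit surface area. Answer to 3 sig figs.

Stefan–Boltzmann: I = σT⁴ = 5.670×10⁻⁸ × (69.0)⁴ = 1.29 W/m².

I ≈ 1.29 W/m²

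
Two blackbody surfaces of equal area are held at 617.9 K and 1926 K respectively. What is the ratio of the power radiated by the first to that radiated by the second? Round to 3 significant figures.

P₁/P₂ ≈ 0.0106

With equal areas, P₁/P₂ = (T₁/T₂)⁴ = (617.9/1926)⁴ = 0.0106.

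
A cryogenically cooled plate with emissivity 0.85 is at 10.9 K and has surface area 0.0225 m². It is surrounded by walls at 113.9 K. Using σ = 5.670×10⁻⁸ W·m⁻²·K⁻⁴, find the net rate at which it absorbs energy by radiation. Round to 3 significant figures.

Net gain ≈ 0.182 W

Area A = 0.0225 m².
Net radiated power P_net = εσA(T⁴ − T₀⁴) = 0.85×5.670×10⁻⁸×0.0225×(10.9⁴ − 113.9⁴).
T⁴ − T₀⁴ = 14115.8 − 1.68304×10⁸ = -1.68290×10⁸ K⁴, so P_net = -0.182 W — negative, meaning a net gain of 0.182 W.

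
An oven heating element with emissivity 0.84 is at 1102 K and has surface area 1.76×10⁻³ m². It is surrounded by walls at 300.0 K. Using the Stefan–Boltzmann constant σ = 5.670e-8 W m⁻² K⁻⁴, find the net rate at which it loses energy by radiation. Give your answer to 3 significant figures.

Net loss ≈ 123 W

Area A = 1.76×10⁻³ m².
Net radiated power P_net = εσA(T⁴ − T₀⁴) = 0.84×5.670×10⁻⁸×1.76×10⁻³×(1102⁴ − 300.0⁴).
T⁴ − T₀⁴ = 1.47478×10¹² − 8.10000×10⁹ = 1.46668×10¹² K⁴, so P_net = 123 W.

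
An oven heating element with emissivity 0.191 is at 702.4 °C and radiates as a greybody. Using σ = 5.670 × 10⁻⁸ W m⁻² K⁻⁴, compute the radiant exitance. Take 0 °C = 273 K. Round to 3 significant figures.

I ≈ 9.80×10³ W/m²

T = 702.4 °C + 273 = 975.4 K.
Stefan–Boltzmann: I = εσT⁴ = 0.191 × 5.670×10⁻⁸ × (975.4)⁴ = 9.80×10³ W/m².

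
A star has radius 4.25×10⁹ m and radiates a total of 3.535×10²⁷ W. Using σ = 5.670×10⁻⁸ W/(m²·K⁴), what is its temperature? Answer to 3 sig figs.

T ≈ 4.07×10³ K

Surface area A = 4πR² = 4π(4.25×10⁹ m)² = 2.26980×10²⁰ m².
P = σAT⁴ ⇒ T = (P/(σA))^(1/4) = (3.535×10²⁷/(5.670×10⁻⁸×2.26980×10²⁰))^(1/4) = 4.07×10³ K.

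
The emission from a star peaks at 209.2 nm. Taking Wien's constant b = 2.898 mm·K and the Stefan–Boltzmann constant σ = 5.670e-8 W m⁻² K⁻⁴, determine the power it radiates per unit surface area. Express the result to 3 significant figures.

I ≈ 2.09×10⁹ W/m²

Wien's law: T = b/λ_max = 2.898×10⁻³/2.092×10⁻⁷ = 13852.8 K.
Then I = σT⁴ = 5.670×10⁻⁸×(13852.8)⁴ = 2.09×10⁹ W/m².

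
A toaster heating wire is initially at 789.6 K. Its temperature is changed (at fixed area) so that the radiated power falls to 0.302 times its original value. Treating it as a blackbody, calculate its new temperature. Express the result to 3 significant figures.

P ∝ T⁴, so T₂/T₁ = (P₂/P₁)^(1/4) = (0.302)^(1/4) = 0.741313.
T₂ = 789.6 × 0.741313 = 585 K.

T₂ ≈ 585 K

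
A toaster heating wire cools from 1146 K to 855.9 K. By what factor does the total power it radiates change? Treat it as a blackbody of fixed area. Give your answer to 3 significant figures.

P₂/P₁ ≈ 0.311

P ∝ T⁴, so P₂/P₁ = (T₂/T₁)⁴ = (855.9/1146)⁴ = (0.746859)⁴ = 0.311.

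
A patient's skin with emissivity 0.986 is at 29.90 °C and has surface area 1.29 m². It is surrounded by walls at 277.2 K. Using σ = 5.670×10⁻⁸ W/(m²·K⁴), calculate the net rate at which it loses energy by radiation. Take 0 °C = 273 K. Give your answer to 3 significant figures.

Net loss ≈ 181 W

T = 29.90 °C + 273 = 302.90 K.
Area A = 1.29 m².
Net radiated power P_net = εσA(T⁴ − T₀⁴) = 0.986×5.670×10⁻⁸×1.29×(302.90⁴ − 277.2⁴).
T⁴ − T₀⁴ = 8.41777×10⁹ − 5.90436×10⁹ = 2.51341×10⁹ K⁴, so P_net = 181 W.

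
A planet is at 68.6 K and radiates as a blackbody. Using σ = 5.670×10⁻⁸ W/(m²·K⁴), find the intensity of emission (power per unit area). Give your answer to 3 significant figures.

I ≈ 1.26 W/m²

Stefan–Boltzmann: I = σT⁴ = 5.670×10⁻⁸ × (68.6)⁴ = 1.26 W/m².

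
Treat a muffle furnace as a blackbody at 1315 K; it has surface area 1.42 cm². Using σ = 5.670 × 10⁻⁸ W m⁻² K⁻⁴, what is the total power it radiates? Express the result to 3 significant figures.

Area A = 1.42 cm² = 1.42×10⁻⁴ m².
P = σAT⁴ = 5.670×10⁻⁸ × 1.42×10⁻⁴ × (1315)⁴ = 24.1 W.

P ≈ 24.1 W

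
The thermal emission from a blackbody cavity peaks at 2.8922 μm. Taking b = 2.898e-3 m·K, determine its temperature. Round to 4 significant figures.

T ≈ 1002 K

Wien's law gives T = b/λ_max = (2.898×10⁻³ m·K)/(2.8922×10⁻⁶ m) = 1002 K.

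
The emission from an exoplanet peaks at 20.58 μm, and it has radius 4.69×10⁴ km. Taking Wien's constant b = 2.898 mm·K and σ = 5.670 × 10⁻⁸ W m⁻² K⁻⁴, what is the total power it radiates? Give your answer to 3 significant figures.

P ≈ 6.16×10¹⁷ W

Wien's law: T = b/λ_max = 2.898×10⁻³/2.058×10⁻⁵ = 140.816 K.
Surface area A = 4πR² = 4π(4.69×10⁷ m)² = 2.76411×10¹⁶ m².
Then P = σAT⁴ = 5.670×10⁻⁸×2.76411×10¹⁶×(140.816)⁴ = 6.16×10¹⁷ W.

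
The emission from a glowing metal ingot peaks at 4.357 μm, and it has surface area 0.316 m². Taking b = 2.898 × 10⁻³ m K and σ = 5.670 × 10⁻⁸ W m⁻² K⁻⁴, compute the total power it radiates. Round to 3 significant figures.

Wien's law: T = b/λ_max = 2.898×10⁻³/4.357×10⁻⁶ = 665.137 K.
Area A = 0.316 m².
Then P = σAT⁴ = 5.670×10⁻⁸×0.316×(665.137)⁴ = 3.51×10³ W.

P ≈ 3.51×10³ W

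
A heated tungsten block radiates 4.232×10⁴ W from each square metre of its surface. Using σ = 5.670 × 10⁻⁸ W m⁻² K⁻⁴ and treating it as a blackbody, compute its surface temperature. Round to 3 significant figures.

T ≈ 929 K

I = σT⁴, so T = (I/σ)^(1/4) = (4.232×10⁴/(5.670×10⁻⁸))^(1/4) = 929 K.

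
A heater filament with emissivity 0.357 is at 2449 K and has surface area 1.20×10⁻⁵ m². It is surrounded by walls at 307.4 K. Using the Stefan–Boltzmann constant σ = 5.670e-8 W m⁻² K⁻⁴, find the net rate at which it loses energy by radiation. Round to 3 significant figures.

Area A = 1.20×10⁻⁵ m².
Net radiated power P_net = εσA(T⁴ − T₀⁴) = 0.357×5.670×10⁻⁸×1.20×10⁻⁵×(2449⁴ − 307.4⁴).
T⁴ − T₀⁴ = 3.59712×10¹³ − 8.92926×10⁹ = 3.59623×10¹³ K⁴, so P_net = 8.74 W.

Net loss ≈ 8.74 W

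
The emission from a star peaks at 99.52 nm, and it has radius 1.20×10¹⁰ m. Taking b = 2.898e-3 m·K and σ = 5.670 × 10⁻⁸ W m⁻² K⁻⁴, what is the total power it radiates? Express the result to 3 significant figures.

P ≈ 7.38×10³¹ W

Wien's law: T = b/λ_max = 2.898×10⁻³/9.952×10⁻⁸ = 29119.8 K.
Surface area A = 4πR² = 4π(1.20×10¹⁰ m)² = 1.80956×10²¹ m².
Then P = σAT⁴ = 5.670×10⁻⁸×1.80956×10²¹×(29119.8)⁴ = 7.38×10³¹ W.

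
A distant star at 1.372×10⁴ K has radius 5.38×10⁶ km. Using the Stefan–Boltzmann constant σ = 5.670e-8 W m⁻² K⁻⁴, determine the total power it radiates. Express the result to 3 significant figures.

P ≈ 7.31×10²⁹ W

Surface area A = 4πR² = 4π(5.38×10⁹ m)² = 3.63726×10²⁰ m².
P = σAT⁴ = 5.670×10⁻⁸ × 3.63726×10²⁰ × (1.372×10⁴)⁴ = 7.31×10²⁹ W.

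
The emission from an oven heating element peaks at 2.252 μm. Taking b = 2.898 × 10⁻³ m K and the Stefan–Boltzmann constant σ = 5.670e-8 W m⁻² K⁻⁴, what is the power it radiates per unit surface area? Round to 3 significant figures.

Wien's law: T = b/λ_max = 2.898×10⁻³/2.252×10⁻⁶ = 1286.86 K.
Then I = σT⁴ = 5.670×10⁻⁸×(1286.86)⁴ = 1.55×10⁵ W/m².

I ≈ 1.55×10⁵ W/m²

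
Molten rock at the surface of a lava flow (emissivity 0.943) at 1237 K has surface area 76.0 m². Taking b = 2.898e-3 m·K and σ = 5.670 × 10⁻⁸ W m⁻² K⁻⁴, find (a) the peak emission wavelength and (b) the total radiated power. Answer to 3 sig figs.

(a) λ_max = b/T = 2.898×10⁻³/1237 = 2.343×10⁻⁶ m = 2.34×10³ nm.
Area A = 76.0 m².
(b) P = εσAT⁴ = 0.943×5.670×10⁻⁸×76.0×(1237)⁴ = 9.51×10⁶ W.

λ_max ≈ 2.34×10³ nm; P ≈ 9.51×10⁶ W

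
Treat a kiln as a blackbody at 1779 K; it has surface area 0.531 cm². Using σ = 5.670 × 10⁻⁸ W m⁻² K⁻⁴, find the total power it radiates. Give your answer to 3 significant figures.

P ≈ 30.2 W

Area A = 0.531 cm² = 5.31×10⁻⁵ m².
P = σAT⁴ = 5.670×10⁻⁸ × 5.31×10⁻⁵ × (1779)⁴ = 30.2 W.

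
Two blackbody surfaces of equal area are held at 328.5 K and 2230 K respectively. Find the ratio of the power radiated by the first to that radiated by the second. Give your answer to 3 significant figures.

P₁/P₂ ≈ 4.71×10⁻⁴

With equal areas, P₁/P₂ = (T₁/T₂)⁴ = (328.5/2230)⁴ = 4.71×10⁻⁴.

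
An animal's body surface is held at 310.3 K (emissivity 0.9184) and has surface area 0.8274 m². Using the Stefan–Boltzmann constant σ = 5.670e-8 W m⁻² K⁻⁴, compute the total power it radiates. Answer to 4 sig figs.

P ≈ 399.4 W

Area A = 0.8274 m².
P = εσAT⁴ = 0.9184 × 5.670×10⁻⁸ × 0.8274 × (310.3)⁴ = 399.4 W.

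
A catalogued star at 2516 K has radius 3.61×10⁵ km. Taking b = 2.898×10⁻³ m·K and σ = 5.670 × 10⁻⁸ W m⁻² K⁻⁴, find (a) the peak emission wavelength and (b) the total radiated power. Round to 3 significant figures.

λ_max ≈ 1.15 μm; P ≈ 3.72×10²⁴ W

(a) λ_max = b/T = 2.898×10⁻³/2516 = 1.152×10⁻⁶ m = 1.15 μm.
Surface area A = 4πR² = 4π(3.61×10⁸ m)² = 1.63766×10¹⁸ m².
(b) P = σAT⁴ = 5.670×10⁻⁸×1.63766×10¹⁸×(2516)⁴ = 3.72×10²⁴ W.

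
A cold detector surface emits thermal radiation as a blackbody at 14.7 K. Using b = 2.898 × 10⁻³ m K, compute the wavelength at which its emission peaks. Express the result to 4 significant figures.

λ_max ≈ 1.971×10⁻⁴ m

Wien's displacement law: λ_max = b/T = (2.898×10⁻³ m·K)/(14.7 K) = 1.9714×10⁻⁴ m.
That is 1.971×10⁻⁴ m, in the infrared range.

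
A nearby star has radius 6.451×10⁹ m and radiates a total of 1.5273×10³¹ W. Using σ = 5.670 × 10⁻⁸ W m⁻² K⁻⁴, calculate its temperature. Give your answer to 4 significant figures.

Surface area A = 4πR² = 4π(6.451×10⁹ m)² = 5.22955×10²⁰ m².
P = σAT⁴ ⇒ T = (P/(σA))^(1/4) = (1.5273×10³¹/(5.670×10⁻⁸×5.22955×10²⁰))^(1/4) = 2.679×10⁴ K.

T ≈ 2.679×10⁴ K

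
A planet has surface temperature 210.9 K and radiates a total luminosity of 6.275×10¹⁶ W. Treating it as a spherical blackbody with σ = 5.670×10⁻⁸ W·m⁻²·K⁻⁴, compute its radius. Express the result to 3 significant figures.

L = 4πR²σT⁴ ⇒ R = √(L/(4πσT⁴)).
σT⁴ = 112.173 W/m², so R = √(6.275×10¹⁶/(4π×112.173)) = 6.67×10⁶ m.

R ≈ 6.67×10⁶ m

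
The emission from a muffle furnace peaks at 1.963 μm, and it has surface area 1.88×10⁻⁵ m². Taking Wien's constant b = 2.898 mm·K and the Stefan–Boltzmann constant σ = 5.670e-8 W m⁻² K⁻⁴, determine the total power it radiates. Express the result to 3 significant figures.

Wien's law: T = b/λ_max = 2.898×10⁻³/1.963×10⁻⁶ = 1476.31 K.
Area A = 1.88×10⁻⁵ m².
Then P = σAT⁴ = 5.670×10⁻⁸×1.88×10⁻⁵×(1476.31)⁴ = 5.06 W.

P ≈ 5.06 W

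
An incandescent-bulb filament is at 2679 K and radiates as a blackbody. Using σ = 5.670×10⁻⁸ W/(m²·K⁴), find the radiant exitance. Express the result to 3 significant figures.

Stefan–Boltzmann: I = σT⁴ = 5.670×10⁻⁸ × (2679)⁴ = 2.92×10⁶ W/m².

I ≈ 2.92×10⁶ W/m²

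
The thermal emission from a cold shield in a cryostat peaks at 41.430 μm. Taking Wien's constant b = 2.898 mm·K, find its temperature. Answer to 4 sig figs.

T ≈ 69.95 K

Wien's law gives T = b/λ_max = (2.898×10⁻³ m·K)/(4.1430×10⁻⁵ m) = 69.95 K.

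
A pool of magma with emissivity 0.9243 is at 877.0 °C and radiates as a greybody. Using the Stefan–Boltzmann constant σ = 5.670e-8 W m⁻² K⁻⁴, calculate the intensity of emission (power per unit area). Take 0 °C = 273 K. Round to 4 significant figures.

I ≈ 9.166×10⁴ W/m²

T = 877.0 °C + 273 = 1150.0 K.
Stefan–Boltzmann: I = εσT⁴ = 0.9243 × 5.670×10⁻⁸ × (1150.0)⁴ = 9.166×10⁴ W/m².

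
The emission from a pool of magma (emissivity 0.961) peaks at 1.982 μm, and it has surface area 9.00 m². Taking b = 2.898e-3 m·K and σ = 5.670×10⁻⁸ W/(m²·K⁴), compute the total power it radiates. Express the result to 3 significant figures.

P ≈ 2.24×10⁶ W

Wien's law: T = b/λ_max = 2.898×10⁻³/1.982×10⁻⁶ = 1462.16 K.
Area A = 9.00 m².
Then P = εσAT⁴ = 0.961×5.670×10⁻⁸×9.00×(1462.16)⁴ = 2.24×10⁶ W.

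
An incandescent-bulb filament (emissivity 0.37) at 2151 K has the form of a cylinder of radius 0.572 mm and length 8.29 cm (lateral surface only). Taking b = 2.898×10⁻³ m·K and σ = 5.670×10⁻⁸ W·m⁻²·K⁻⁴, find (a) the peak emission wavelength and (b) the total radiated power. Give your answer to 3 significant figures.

λ_max ≈ 1.35 μm; P ≈ 134 W

(a) λ_max = b/T = 2.898×10⁻³/2151 = 1.347×10⁻⁶ m = 1.35 μm.
Lateral area A = 2πrL = 2π×5.72×10⁻⁴×0.0829 = 2.97941×10⁻⁴ m².
(b) P = εσAT⁴ = 0.37×5.670×10⁻⁸×2.97941×10⁻⁴×(2151)⁴ = 134 W.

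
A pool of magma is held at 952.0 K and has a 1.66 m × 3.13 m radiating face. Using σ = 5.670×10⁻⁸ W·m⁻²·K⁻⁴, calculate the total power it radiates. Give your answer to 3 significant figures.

P ≈ 2.42×10⁵ W

Area A = 1.66 × 3.13 = 5.1958 m².
P = σAT⁴ = 5.670×10⁻⁸ × 5.1958 × (952.0)⁴ = 2.42×10⁵ W.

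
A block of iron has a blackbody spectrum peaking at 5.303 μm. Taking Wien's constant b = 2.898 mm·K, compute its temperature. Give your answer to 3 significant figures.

Wien's law gives T = b/λ_max = (2.898×10⁻³ m·K)/(5.303×10⁻⁶ m) = 546 K.

T ≈ 546 K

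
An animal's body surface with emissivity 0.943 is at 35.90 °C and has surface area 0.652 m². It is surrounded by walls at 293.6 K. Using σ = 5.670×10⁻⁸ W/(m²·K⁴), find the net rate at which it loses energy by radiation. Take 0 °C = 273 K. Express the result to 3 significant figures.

T = 35.90 °C + 273 = 308.90 K.
Area A = 0.652 m².
Net radiated power P_net = εσA(T⁴ − T₀⁴) = 0.943×5.670×10⁻⁸×0.652×(308.90⁴ − 293.6⁴).
T⁴ − T₀⁴ = 9.10483×10⁹ − 7.43061×10⁹ = 1.67422×10⁹ K⁴, so P_net = 58.4 W.

Net loss ≈ 58.4 W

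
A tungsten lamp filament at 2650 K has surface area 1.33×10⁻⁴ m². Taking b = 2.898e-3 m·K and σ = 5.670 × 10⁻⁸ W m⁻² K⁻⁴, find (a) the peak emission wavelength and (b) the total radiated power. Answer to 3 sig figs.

(a) λ_max = b/T = 2.898×10⁻³/2650 = 1.094×10⁻⁶ m = 1.09 μm.
Area A = 1.33×10⁻⁴ m².
(b) P = σAT⁴ = 5.670×10⁻⁸×1.33×10⁻⁴×(2650)⁴ = 372 W.

λ_max ≈ 1.09 μm; P ≈ 372 W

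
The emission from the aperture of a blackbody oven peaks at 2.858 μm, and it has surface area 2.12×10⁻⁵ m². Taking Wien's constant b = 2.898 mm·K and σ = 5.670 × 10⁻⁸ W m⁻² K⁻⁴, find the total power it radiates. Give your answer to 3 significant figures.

Wien's law: T = b/λ_max = 2.898×10⁻³/2.858×10⁻⁶ = 1014.00 K.
Area A = 2.12×10⁻⁵ m².
Then P = σAT⁴ = 5.670×10⁻⁸×2.12×10⁻⁵×(1014.00)⁴ = 1.27 W.

P ≈ 1.27 W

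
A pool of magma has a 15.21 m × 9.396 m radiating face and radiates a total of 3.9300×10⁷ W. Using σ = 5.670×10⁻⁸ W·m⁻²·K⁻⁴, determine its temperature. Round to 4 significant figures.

T ≈ 1484 K

Area A = 15.21 × 9.396 = 142.913 m².
P = σAT⁴ ⇒ T = (P/(σA))^(1/4) = (3.9300×10⁷/(5.670×10⁻⁸×142.913))^(1/4) = 1484 K.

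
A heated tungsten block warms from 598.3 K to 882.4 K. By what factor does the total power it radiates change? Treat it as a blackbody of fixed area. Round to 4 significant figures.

P ∝ T⁴, so P₂/P₁ = (T₂/T₁)⁴ = (882.4/598.3)⁴ = (1.47485)⁴ = 4.731.

P₂/P₁ ≈ 4.731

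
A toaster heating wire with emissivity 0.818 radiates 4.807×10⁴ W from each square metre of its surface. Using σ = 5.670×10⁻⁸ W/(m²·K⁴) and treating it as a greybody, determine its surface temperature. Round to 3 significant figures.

T ≈ 1.01×10³ K

I = εσT⁴, so T = (I/εσ)^(1/4) = (4.807×10⁴/(0.818×5.670×10⁻⁸))^(1/4) = 1.01×10³ K.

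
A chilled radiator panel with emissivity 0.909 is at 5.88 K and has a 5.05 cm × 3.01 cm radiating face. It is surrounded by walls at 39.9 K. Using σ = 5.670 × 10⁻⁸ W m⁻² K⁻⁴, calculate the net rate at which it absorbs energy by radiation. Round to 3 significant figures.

Area A = 0.0505 × 0.0301 = 1.52005×10⁻³ m².
Net radiated power P_net = εσA(T⁴ − T₀⁴) = 0.909×5.670×10⁻⁸×1.52005×10⁻³×(5.88⁴ − 39.9⁴).
T⁴ − T₀⁴ = 1195.39 − 2.53450×10⁶ = -2.53330×10⁶ K⁴, so P_net = -1.98×10⁻⁴ W — negative, meaning a net gain of 1.98×10⁻⁴ W.

Net gain ≈ 1.98×10⁻⁴ W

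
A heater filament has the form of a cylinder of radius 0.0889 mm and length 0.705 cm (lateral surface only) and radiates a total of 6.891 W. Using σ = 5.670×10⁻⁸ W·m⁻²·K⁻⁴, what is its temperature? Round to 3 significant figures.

Lateral area A = 2πrL = 2π×8.89×10⁻⁵×7.05×10⁻³ = 3.93795×10⁻⁶ m².
P = σAT⁴ ⇒ T = (P/(σA))^(1/4) = (6.891/(5.670×10⁻⁸×3.93795×10⁻⁶))^(1/4) = 2.36×10³ K.

T ≈ 2.36×10³ K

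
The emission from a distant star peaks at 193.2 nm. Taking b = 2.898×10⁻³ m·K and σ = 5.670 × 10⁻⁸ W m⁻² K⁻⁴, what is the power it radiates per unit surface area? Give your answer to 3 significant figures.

Wien's law: T = b/λ_max = 2.898×10⁻³/1.932×10⁻⁷ = 15000.0 K.
Then I = σT⁴ = 5.670×10⁻⁸×(15000.0)⁴ = 2.87×10⁹ W/m².

I ≈ 2.87×10⁹ W/m²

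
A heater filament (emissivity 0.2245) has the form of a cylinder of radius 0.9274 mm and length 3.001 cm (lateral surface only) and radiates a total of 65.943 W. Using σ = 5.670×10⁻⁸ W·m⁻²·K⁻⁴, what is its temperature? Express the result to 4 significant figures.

T ≈ 2333 K

Lateral area A = 2πrL = 2π×9.274×10⁻⁴×0.03001 = 1.74869×10⁻⁴ m².
P = εσAT⁴ ⇒ T = (P/(εσA))^(1/4) = (65.943/(0.2245×5.670×10⁻⁸×1.74869×10⁻⁴))^(1/4) = 2333 K.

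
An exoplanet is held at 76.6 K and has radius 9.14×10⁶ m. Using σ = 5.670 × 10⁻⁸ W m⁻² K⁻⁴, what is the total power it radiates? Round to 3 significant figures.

P ≈ 2.05×10¹⁵ W

Surface area A = 4πR² = 4π(9.14×10⁶ m)² = 1.04979×10¹⁵ m².
P = σAT⁴ = 5.670×10⁻⁸ × 1.04979×10¹⁵ × (76.6)⁴ = 2.05×10¹⁵ W.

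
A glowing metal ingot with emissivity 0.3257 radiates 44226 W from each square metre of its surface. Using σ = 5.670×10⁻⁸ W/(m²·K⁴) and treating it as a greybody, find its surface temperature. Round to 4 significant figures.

I = εσT⁴, so T = (I/εσ)^(1/4) = (44226/(0.3257×5.670×10⁻⁸))^(1/4) = 1244 K.

T ≈ 1244 K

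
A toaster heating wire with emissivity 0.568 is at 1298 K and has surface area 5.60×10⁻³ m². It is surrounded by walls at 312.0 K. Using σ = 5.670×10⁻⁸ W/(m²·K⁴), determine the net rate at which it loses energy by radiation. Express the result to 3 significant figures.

Area A = 5.60×10⁻³ m².
Net radiated power P_net = εσA(T⁴ − T₀⁴) = 0.568×5.670×10⁻⁸×5.60×10⁻³×(1298⁴ − 312.0⁴).
T⁴ − T₀⁴ = 2.83856×10¹² − 9.47585×10⁹ = 2.82908×10¹² K⁴, so P_net = 510 W.

Net loss ≈ 510 W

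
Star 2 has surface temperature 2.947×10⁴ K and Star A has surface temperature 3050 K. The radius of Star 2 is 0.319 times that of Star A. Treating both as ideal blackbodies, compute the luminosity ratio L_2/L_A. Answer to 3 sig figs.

L_2/L_A ≈ 887

L ∝ R²T⁴, so L_2/L_A = (R_2/R_A)²(T_2/T_A)⁴ = (0.319)² × (2.947×10⁴/3050)⁴ = 0.101761 × 8716.08 = 887.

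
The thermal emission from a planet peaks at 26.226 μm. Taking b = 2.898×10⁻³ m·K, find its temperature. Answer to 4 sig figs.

Wien's law gives T = b/λ_max = (2.898×10⁻³ m·K)/(2.6226×10⁻⁵ m) = 110.5 K.

T ≈ 110.5 K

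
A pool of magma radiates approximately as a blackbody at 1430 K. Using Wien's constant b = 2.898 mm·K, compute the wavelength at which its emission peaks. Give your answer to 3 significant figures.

Wien's displacement law: λ_max = b/T = (2.898×10⁻³ m·K)/(1430 K) = 2.027×10⁻⁶ m.
That is 2.03 μm, in the infrared range.

λ_max ≈ 2.03 μm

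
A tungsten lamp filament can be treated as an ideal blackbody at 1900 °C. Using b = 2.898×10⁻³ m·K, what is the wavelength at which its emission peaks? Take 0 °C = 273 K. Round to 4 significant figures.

λ_max ≈ 1.334 μm

T = 1900 °C + 273 = 2173 K.
Wien's displacement law: λ_max = b/T = (2.898×10⁻³ m·K)/(2173 K) = 1.3336×10⁻⁶ m.
That is 1.334 μm, in the infrared range.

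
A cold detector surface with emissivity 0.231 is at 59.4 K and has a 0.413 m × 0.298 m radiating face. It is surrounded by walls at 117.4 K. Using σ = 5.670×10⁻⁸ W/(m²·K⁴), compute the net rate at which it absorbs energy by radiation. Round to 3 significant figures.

Net gain ≈ 0.286 W

Area A = 0.413 × 0.298 = 0.123074 m².
Net radiated power P_net = εσA(T⁴ − T₀⁴) = 0.231×5.670×10⁻⁸×0.123074×(59.4⁴ − 117.4⁴).
T⁴ − T₀⁴ = 1.24493×10⁷ − 1.89964×10⁸ = -1.77515×10⁸ K⁴, so P_net = -0.286 W — negative, meaning a net gain of 0.286 W.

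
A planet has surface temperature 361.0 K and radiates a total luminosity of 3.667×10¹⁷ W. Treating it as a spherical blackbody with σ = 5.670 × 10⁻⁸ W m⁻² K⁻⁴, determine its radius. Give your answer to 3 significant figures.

L = 4πR²σT⁴ ⇒ R = √(L/(4πσT⁴)).
σT⁴ = 962.968 W/m², so R = √(3.667×10¹⁷/(4π×962.968)) = 5.50×10⁶ m.

R ≈ 5.50×10⁶ m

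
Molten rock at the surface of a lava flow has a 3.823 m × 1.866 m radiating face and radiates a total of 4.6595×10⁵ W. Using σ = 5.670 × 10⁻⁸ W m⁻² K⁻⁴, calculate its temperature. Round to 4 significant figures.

T ≈ 1036 K

Area A = 3.823 × 1.866 = 7.13372 m².
P = σAT⁴ ⇒ T = (P/(σA))^(1/4) = (4.6595×10⁵/(5.670×10⁻⁸×7.13372))^(1/4) = 1036 K.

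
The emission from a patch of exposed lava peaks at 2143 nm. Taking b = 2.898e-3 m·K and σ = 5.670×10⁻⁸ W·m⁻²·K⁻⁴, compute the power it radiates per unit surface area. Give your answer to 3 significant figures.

Wien's law: T = b/λ_max = 2.898×10⁻³/2.143×10⁻⁶ = 1352.31 K.
Then I = σT⁴ = 5.670×10⁻⁸×(1352.31)⁴ = 1.90×10⁵ W/m².

I ≈ 1.90×10⁵ W/m²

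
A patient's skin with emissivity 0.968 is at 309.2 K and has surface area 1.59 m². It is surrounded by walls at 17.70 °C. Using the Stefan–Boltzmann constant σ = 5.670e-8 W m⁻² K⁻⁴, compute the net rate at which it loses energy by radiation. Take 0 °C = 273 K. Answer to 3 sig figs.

Net loss ≈ 174 W

Surroundings: T = 17.70 °C + 273 = 290.70 K.
Area A = 1.59 m².
Net radiated power P_net = εσA(T⁴ − T₀⁴) = 0.968×5.670×10⁻⁸×1.59×(309.2⁴ − 290.70⁴).
T⁴ − T₀⁴ = 9.14025×10⁹ − 7.14135×10⁹ = 1.99890×10⁹ K⁴, so P_net = 174 W.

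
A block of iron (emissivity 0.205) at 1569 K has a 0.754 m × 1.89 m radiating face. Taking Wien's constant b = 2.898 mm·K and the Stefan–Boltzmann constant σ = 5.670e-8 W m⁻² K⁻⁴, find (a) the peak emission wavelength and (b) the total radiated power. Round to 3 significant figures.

λ_max ≈ 1.85 μm; P ≈ 1.00×10⁵ W

(a) λ_max = b/T = 2.898×10⁻³/1569 = 1.847×10⁻⁶ m = 1.85 μm.
Area A = 0.754 × 1.89 = 1.42506 m².
(b) P = εσAT⁴ = 0.205×5.670×10⁻⁸×1.42506×(1569)⁴ = 1.00×10⁵ W.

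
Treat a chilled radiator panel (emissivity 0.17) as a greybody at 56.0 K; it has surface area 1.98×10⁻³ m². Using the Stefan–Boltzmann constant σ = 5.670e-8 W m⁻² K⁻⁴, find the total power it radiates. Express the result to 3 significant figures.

Area A = 1.98×10⁻³ m².
P = εσAT⁴ = 0.17 × 5.670×10⁻⁸ × 1.98×10⁻³ × (56.0)⁴ = 1.88×10⁻⁴ W.

P ≈ 1.88×10⁻⁴ W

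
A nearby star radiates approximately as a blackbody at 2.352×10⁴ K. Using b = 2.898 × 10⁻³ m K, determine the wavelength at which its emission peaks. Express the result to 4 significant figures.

Wien's displacement law: λ_max = b/T = (2.898×10⁻³ m·K)/(2.352×10⁴ K) = 1.2321×10⁻⁷ m.
That is 123.2 nm, in the ultraviolet range.

λ_max ≈ 123.2 nm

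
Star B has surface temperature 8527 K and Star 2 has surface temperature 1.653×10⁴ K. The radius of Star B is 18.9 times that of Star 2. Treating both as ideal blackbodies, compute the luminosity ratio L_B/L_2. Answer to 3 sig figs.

L ∝ R²T⁴, so L_B/L_2 = (R_B/R_2)²(T_B/T_2)⁴ = (18.9)² × (8527/1.653×10⁴)⁴ = 357.21 × 0.0708098 = 25.3.

L_B/L_2 ≈ 25.3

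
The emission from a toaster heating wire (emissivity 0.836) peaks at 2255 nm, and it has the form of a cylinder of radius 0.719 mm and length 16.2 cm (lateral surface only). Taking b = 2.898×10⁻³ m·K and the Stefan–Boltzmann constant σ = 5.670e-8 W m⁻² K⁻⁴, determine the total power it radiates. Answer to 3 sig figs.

Wien's law: T = b/λ_max = 2.898×10⁻³/2.255×10⁻⁶ = 1285.14 K.
Lateral area A = 2πrL = 2π×7.19×10⁻⁴×0.162 = 7.31853×10⁻⁴ m².
Then P = εσAT⁴ = 0.836×5.670×10⁻⁸×7.31853×10⁻⁴×(1285.14)⁴ = 94.6 W.

P ≈ 94.6 W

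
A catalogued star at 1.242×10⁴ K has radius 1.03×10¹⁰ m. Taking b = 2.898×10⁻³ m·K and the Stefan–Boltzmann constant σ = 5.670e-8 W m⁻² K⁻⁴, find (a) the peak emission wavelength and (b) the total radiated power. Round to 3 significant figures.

λ_max ≈ 233 nm; P ≈ 1.80×10³⁰ W

(a) λ_max = b/T = 2.898×10⁻³/1.242×10⁴ = 2.333×10⁻⁷ m = 233 nm.
Surface area A = 4πR² = 4π(1.03×10¹⁰ m)² = 1.33317×10²¹ m².
(b) P = σAT⁴ = 5.670×10⁻⁸×1.33317×10²¹×(1.242×10⁴)⁴ = 1.80×10³⁰ W.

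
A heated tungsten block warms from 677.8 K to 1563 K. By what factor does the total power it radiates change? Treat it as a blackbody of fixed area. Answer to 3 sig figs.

P₂/P₁ ≈ 28.3

P ∝ T⁴, so P₂/P₁ = (T₂/T₁)⁴ = (1563/677.8)⁴ = (2.30599)⁴ = 28.3.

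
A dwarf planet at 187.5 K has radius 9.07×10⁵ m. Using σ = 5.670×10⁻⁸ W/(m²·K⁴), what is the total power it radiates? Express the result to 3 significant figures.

P ≈ 7.24×10¹⁴ W

Surface area A = 4πR² = 4π(9.07×10⁵ m)² = 1.03377×10¹³ m².
P = σAT⁴ = 5.670×10⁻⁸ × 1.03377×10¹³ × (187.5)⁴ = 7.24×10¹⁴ W.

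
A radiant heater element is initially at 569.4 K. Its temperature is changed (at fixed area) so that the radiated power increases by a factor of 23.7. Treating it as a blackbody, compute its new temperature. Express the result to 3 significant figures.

P ∝ T⁴, so T₂/T₁ = (P₂/P₁)^(1/4) = (23.7)^(1/4) = 2.20641.
T₂ = 569.4 × 2.20641 = 1.26×10³ K.

T₂ ≈ 1.26×10³ K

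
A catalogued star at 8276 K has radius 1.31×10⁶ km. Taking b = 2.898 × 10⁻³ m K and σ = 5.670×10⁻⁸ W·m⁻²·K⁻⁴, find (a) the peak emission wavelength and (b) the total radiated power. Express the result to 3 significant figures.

λ_max ≈ 0.350 μm; P ≈ 5.74×10²⁷ W

(a) λ_max = b/T = 2.898×10⁻³/8276 = 3.502×10⁻⁷ m = 0.350 μm.
Surface area A = 4πR² = 4π(1.31×10⁹ m)² = 2.15651×10¹⁹ m².
(b) P = σAT⁴ = 5.670×10⁻⁸×2.15651×10¹⁹×(8276)⁴ = 5.74×10²⁷ W.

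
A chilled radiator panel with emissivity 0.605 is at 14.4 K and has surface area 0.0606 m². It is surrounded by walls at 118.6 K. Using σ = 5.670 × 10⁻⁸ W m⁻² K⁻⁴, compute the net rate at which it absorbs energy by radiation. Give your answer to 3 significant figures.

Net gain ≈ 0.411 W

Area A = 0.0606 m².
Net radiated power P_net = εσA(T⁴ − T₀⁴) = 0.605×5.670×10⁻⁸×0.0606×(14.4⁴ − 118.6⁴).
T⁴ − T₀⁴ = 42998.2 − 1.97851×10⁸ = -1.97808×10⁸ K⁴, so P_net = -0.411 W — negative, meaning a net gain of 0.411 W.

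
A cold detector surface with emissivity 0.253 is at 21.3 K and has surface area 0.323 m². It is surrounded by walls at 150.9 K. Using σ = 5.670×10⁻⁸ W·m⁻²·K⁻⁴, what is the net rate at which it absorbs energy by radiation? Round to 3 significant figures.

Net gain ≈ 2.40 W

Area A = 0.323 m².
Net radiated power P_net = εσA(T⁴ − T₀⁴) = 0.253×5.670×10⁻⁸×0.323×(21.3⁴ − 150.9⁴).
T⁴ − T₀⁴ = 2.05835×10⁵ − 5.18510×10⁸ = -5.18304×10⁸ K⁴, so P_net = -2.40 W — negative, meaning a net gain of 2.40 W.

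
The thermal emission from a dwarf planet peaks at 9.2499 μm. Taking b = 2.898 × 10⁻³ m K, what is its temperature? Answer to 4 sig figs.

T ≈ 313.3 K

Wien's law gives T = b/λ_max = (2.898×10⁻³ m·K)/(9.2499×10⁻⁶ m) = 313.3 K.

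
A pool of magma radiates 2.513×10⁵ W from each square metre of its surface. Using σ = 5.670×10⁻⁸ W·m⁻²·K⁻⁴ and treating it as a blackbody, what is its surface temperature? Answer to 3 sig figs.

T ≈ 1.45×10³ K

I = σT⁴, so T = (I/σ)^(1/4) = (2.513×10⁵/(5.670×10⁻⁸))^(1/4) = 1.45×10³ K.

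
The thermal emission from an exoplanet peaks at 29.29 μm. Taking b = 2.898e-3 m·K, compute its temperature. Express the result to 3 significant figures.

T ≈ 98.9 K

Wien's law gives T = b/λ_max = (2.898×10⁻³ m·K)/(2.929×10⁻⁵ m) = 98.9 K.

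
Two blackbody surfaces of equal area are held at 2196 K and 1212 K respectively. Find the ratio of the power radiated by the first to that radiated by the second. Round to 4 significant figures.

With equal areas, P₁/P₂ = (T₁/T₂)⁴ = (2196/1212)⁴ = 10.78.

P₁/P₂ ≈ 10.78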